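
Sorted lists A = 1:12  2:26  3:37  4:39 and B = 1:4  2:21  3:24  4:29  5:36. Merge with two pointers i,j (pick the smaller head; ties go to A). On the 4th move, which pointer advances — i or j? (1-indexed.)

[i=1,j=1] A[i]=12>B[j]=4 take 4 → j++
[i=1,j=2] A[i]=12<=B[j]=21 take 12 → i++
[i=2,j=2] A[i]=26>B[j]=21 take 21 → j++
[i=2,j=3] A[i]=26>B[j]=24 take 24 → j++

j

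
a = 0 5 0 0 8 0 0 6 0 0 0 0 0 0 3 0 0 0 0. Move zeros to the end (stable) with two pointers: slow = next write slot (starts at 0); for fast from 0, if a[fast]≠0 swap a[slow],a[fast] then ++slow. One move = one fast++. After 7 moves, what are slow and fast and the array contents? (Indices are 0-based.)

(s=0,f=0) a[fast]=0 → fast++
(s=0,f=1) a[fast]=5≠0 swap→a[0]=5 → slow++,fast++
(s=1,f=2) a[fast]=0 → fast++
(s=1,f=3) a[fast]=0 → fast++
(s=1,f=4) a[fast]=8≠0 swap→a[1]=8 → slow++,fast++
(s=2,f=5) a[fast]=0 → fast++
(s=2,f=6) a[fast]=0 → fast++

slow=2, fast=7, a=[5, 8, 0, 0, 0, 0, 0, 6, 0, 0, 0, 0, 0, 0, 3, 0, 0, 0, 0]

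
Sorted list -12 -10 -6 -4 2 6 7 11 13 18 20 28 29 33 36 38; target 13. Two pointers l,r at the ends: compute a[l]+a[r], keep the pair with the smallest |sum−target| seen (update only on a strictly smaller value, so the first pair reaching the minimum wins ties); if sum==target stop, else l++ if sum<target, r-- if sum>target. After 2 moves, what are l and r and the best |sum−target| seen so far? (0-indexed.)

[0,15] -12+38=26 d=13 * → r--
[0,14] -12+36=24 d=11 * → r--

l=0, r=13, best |Δ|=11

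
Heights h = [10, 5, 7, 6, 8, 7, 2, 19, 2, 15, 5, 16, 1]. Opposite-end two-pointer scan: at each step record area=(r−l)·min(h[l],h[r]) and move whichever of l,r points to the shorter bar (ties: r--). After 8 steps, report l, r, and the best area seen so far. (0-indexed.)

l=0 r=12: min(10,1)*12=12 best=12 *, r--
l=0 r=11: min(10,16)*11=110 best=110 *, l++
l=1 r=11: min(5,16)*10=50 best=110, l++
l=2 r=11: min(7,16)*9=63 best=110, l++
l=3 r=11: min(6,16)*8=48 best=110, l++
l=4 r=11: min(8,16)*7=56 best=110, l++
l=5 r=11: min(7,16)*6=42 best=110, l++
l=6 r=11: min(2,16)*5=10 best=110, l++

l=7, r=11, best area=110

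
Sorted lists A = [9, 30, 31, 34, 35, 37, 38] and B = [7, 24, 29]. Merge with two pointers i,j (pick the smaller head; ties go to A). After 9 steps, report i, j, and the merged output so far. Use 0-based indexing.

i=6, j=3, merged so far=[7, 9, 24, 29, 30, 31, 34, 35, 37]

i=0 j=0: A[i]=9>B[j]=7 take 7, j++
i=0 j=1: A[i]=9<=B[j]=24 take 9, i++
i=1 j=1: A[i]=30>B[j]=24 take 24, j++
i=1 j=2: A[i]=30>B[j]=29 take 29, j++
i=1 j=3: B done, take A[i]=30, i++
i=2 j=3: B done, take A[i]=31, i++
i=3 j=3: B done, take A[i]=34, i++
i=4 j=3: B done, take A[i]=35, i++
i=5 j=3: B done, take A[i]=37, i++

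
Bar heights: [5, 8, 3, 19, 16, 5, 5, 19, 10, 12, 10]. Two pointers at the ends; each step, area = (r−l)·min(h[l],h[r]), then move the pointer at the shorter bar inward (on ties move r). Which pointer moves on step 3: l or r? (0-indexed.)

[0,10] min(5,10)*10=50 best=50 * → l++
[1,10] min(8,10)*9=72 best=72 * → l++
[2,10] min(3,10)*8=24 best=72 → l++

l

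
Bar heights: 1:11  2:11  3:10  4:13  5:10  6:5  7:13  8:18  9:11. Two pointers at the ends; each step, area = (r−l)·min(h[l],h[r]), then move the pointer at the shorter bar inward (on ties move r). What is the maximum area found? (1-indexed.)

max area = 88

[1,9] min(11,11)*8=88 best=88 * → r--
[1,8] min(11,18)*7=77 best=88 → l++
[2,8] min(11,18)*6=66 best=88 → l++
[3,8] min(10,18)*5=50 best=88 → l++
[4,8] min(13,18)*4=52 best=88 → l++
[5,8] min(10,18)*3=30 best=88 → l++
[6,8] min(5,18)*2=10 best=88 → l++
[7,8] min(13,18)*1=13 best=88 → l++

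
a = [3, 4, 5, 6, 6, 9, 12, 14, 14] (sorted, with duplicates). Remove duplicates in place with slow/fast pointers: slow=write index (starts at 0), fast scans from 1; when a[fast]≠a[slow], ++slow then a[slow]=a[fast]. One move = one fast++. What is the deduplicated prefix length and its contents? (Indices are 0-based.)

length 7; prefix = [3, 4, 5, 6, 9, 12, 14]

(s=0,f=1) a[fast]=4≠a[slow]=3 write a[1]=4 → slow++,fast++
(s=1,f=2) a[fast]=5≠a[slow]=4 write a[2]=5 → slow++,fast++
(s=2,f=3) a[fast]=6≠a[slow]=5 write a[3]=6 → slow++,fast++
(s=3,f=4) a[fast]=6=a[slow] dup → fast++
(s=3,f=5) a[fast]=9≠a[slow]=6 write a[4]=9 → slow++,fast++
(s=4,f=6) a[fast]=12≠a[slow]=9 write a[5]=12 → slow++,fast++
(s=5,f=7) a[fast]=14≠a[slow]=12 write a[6]=14 → slow++,fast++
(s=6,f=8) a[fast]=14=a[slow] dup → fast++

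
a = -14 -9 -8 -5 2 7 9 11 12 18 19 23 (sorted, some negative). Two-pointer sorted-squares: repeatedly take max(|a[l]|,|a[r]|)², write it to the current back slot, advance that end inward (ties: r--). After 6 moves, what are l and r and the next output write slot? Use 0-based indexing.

l=1, r=6, next write slot=5

l=0 r=11: |-14|<=|23| out[11]=529, r--
l=0 r=10: |-14|<=|19| out[10]=361, r--
l=0 r=9: |-14|<=|18| out[9]=324, r--
l=0 r=8: |-14|>|12| out[8]=196, l++
l=1 r=8: |-9|<=|12| out[7]=144, r--
l=1 r=7: |-9|<=|11| out[6]=121, r--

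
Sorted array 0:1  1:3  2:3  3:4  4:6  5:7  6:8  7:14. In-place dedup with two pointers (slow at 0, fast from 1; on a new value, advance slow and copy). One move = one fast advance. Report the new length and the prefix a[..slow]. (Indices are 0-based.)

length 7; prefix = [1, 3, 4, 6, 7, 8, 14]

slow=0 fast=1: a[fast]=3≠a[slow]=1 write a[1]=3, slow++,fast++
slow=1 fast=2: a[fast]=3=a[slow] dup, fast++
slow=1 fast=3: a[fast]=4≠a[slow]=3 write a[2]=4, slow++,fast++
slow=2 fast=4: a[fast]=6≠a[slow]=4 write a[3]=6, slow++,fast++
slow=3 fast=5: a[fast]=7≠a[slow]=6 write a[4]=7, slow++,fast++
slow=4 fast=6: a[fast]=8≠a[slow]=7 write a[5]=8, slow++,fast++
slow=5 fast=7: a[fast]=14≠a[slow]=8 write a[6]=14, slow++,fast++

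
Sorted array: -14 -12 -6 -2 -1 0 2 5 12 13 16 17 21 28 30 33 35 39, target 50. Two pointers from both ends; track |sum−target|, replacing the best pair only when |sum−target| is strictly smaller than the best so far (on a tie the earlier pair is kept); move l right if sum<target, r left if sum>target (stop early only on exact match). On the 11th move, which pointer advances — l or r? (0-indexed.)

l=0 r=17: -14+39=25 d=25 *, l++
l=1 r=17: -12+39=27 d=23 *, l++
l=2 r=17: -6+39=33 d=17 *, l++
l=3 r=17: -2+39=37 d=13 *, l++
l=4 r=17: -1+39=38 d=12 *, l++
l=5 r=17: 0+39=39 d=11 *, l++
l=6 r=17: 2+39=41 d=9 *, l++
l=7 r=17: 5+39=44 d=6 *, l++
l=8 r=17: 12+39=51 d=1 *, r--
l=8 r=16: 12+35=47 d=3, l++
l=9 r=16: 13+35=48 d=2, l++

l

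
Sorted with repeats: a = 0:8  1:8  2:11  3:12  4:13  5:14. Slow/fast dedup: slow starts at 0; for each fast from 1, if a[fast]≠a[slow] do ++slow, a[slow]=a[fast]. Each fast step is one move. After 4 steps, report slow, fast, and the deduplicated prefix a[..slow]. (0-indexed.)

(s=0,f=1) a[fast]=8=a[slow] dup → fast++
(s=0,f=2) a[fast]=11≠a[slow]=8 write a[1]=11 → slow++,fast++
(s=1,f=3) a[fast]=12≠a[slow]=11 write a[2]=12 → slow++,fast++
(s=2,f=4) a[fast]=13≠a[slow]=12 write a[3]=13 → slow++,fast++

slow=3, fast=5, prefix=[8, 11, 12, 13]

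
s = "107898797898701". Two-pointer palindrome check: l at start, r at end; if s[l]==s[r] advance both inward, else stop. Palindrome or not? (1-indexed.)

l=1 r=15: '1'=='1', l++,r--
l=2 r=14: '0'=='0', l++,r--
l=3 r=13: '7'=='7', l++,r--
l=4 r=12: '8'=='8', l++,r--
l=5 r=11: '9'=='9', l++,r--
l=6 r=10: '8'=='8', l++,r--
l=7 r=9: '7'=='7', l++,r--

palindrome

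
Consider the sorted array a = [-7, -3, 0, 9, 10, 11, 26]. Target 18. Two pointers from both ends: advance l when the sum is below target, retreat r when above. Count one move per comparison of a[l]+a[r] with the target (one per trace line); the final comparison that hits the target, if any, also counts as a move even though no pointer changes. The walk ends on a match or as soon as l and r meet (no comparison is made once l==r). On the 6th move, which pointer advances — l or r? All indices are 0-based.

r

l=0 r=6: -7+26=19 >18, r--
l=0 r=5: -7+11=4 <18, l++
l=1 r=5: -3+11=8 <18, l++
l=2 r=5: 0+11=11 <18, l++
l=3 r=5: 9+11=20 >18, r--
l=3 r=4: 9+10=19 >18, r--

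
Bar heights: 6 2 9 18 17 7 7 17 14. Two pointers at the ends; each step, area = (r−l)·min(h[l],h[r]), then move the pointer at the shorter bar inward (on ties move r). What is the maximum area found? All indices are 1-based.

max area = 70

l=1 r=9: min(6,14)*8=48 best=48 *, l++
l=2 r=9: min(2,14)*7=14 best=48, l++
l=3 r=9: min(9,14)*6=54 best=54 *, l++
l=4 r=9: min(18,14)*5=70 best=70 *, r--
l=4 r=8: min(18,17)*4=68 best=70, r--
l=4 r=7: min(18,7)*3=21 best=70, r--
l=4 r=6: min(18,7)*2=14 best=70, r--
l=4 r=5: min(18,17)*1=17 best=70, r--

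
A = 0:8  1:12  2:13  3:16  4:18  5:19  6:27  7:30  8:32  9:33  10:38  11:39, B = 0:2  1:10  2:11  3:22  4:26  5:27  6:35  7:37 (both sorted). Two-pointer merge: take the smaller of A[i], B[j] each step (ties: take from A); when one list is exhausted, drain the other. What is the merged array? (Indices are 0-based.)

[2, 8, 10, 11, 12, 13, 16, 18, 19, 22, 26, 27, 27, 30, 32, 33, 35, 37, 38, 39]

[i=0,j=0] A[i]=8>B[j]=2 take 2 → j++
[i=0,j=1] A[i]=8<=B[j]=10 take 8 → i++
[i=1,j=1] A[i]=12>B[j]=10 take 10 → j++
[i=1,j=2] A[i]=12>B[j]=11 take 11 → j++
[i=1,j=3] A[i]=12<=B[j]=22 take 12 → i++
[i=2,j=3] A[i]=13<=B[j]=22 take 13 → i++
[i=3,j=3] A[i]=16<=B[j]=22 take 16 → i++
[i=4,j=3] A[i]=18<=B[j]=22 take 18 → i++
[i=5,j=3] A[i]=19<=B[j]=22 take 19 → i++
[i=6,j=3] A[i]=27>B[j]=22 take 22 → j++
[i=6,j=4] A[i]=27>B[j]=26 take 26 → j++
[i=6,j=5] A[i]=27<=B[j]=27 take 27 → i++
[i=7,j=5] A[i]=30>B[j]=27 take 27 → j++
[i=7,j=6] A[i]=30<=B[j]=35 take 30 → i++
[i=8,j=6] A[i]=32<=B[j]=35 take 32 → i++
[i=9,j=6] A[i]=33<=B[j]=35 take 33 → i++
[i=10,j=6] A[i]=38>B[j]=35 take 35 → j++
[i=10,j=7] A[i]=38>B[j]=37 take 37 → j++
[i=10,j=8] B done, take A[i]=38 → i++
[i=11,j=8] B done, take A[i]=39 → i++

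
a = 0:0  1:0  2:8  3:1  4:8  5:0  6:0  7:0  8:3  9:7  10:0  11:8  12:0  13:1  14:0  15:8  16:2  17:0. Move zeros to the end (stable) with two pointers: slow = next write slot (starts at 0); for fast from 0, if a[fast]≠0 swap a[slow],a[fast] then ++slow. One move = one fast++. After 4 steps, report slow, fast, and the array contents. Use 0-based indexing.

slow=0 fast=0: a[fast]=0, fast++
slow=0 fast=1: a[fast]=0, fast++
slow=0 fast=2: a[fast]=8≠0 swap→a[0]=8, slow++,fast++
slow=1 fast=3: a[fast]=1≠0 swap→a[1]=1, slow++,fast++

slow=2, fast=4, a=[8, 1, 0, 0, 8, 0, 0, 0, 3, 7, 0, 8, 0, 1, 0, 8, 2, 0]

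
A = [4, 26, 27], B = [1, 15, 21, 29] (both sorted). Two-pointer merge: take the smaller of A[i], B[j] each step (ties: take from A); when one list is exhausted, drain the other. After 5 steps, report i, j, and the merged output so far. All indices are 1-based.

i=1 j=1: A[i]=4>B[j]=1 take 1, j++
i=1 j=2: A[i]=4<=B[j]=15 take 4, i++
i=2 j=2: A[i]=26>B[j]=15 take 15, j++
i=2 j=3: A[i]=26>B[j]=21 take 21, j++
i=2 j=4: A[i]=26<=B[j]=29 take 26, i++

i=3, j=4, merged so far=[1, 4, 15, 21, 26]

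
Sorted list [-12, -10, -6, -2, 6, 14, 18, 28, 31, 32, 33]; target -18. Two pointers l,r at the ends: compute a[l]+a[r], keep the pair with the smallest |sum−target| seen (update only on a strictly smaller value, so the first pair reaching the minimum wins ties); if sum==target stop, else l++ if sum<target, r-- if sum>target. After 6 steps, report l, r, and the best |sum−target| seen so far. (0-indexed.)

l=0, r=4, best |Δ|=20

[0,10] -12+33=21 d=39 * → r--
[0,9] -12+32=20 d=38 * → r--
[0,8] -12+31=19 d=37 * → r--
[0,7] -12+28=16 d=34 * → r--
[0,6] -12+18=6 d=24 * → r--
[0,5] -12+14=2 d=20 * → r--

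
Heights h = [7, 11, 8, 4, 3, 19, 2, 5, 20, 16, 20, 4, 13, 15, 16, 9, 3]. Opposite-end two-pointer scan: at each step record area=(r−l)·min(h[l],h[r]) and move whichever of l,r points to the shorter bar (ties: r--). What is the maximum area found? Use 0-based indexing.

l=0 r=16: min(7,3)*16=48 best=48 *, r--
l=0 r=15: min(7,9)*15=105 best=105 *, l++
l=1 r=15: min(11,9)*14=126 best=126 *, r--
l=1 r=14: min(11,16)*13=143 best=143 *, l++
l=2 r=14: min(8,16)*12=96 best=143, l++
l=3 r=14: min(4,16)*11=44 best=143, l++
l=4 r=14: min(3,16)*10=30 best=143, l++
l=5 r=14: min(19,16)*9=144 best=144 *, r--
l=5 r=13: min(19,15)*8=120 best=144, r--
l=5 r=12: min(19,13)*7=91 best=144, r--
l=5 r=11: min(19,4)*6=24 best=144, r--
l=5 r=10: min(19,20)*5=95 best=144, l++
l=6 r=10: min(2,20)*4=8 best=144, l++
l=7 r=10: min(5,20)*3=15 best=144, l++
l=8 r=10: min(20,20)*2=40 best=144, r--
l=8 r=9: min(20,16)*1=16 best=144, r--

max area = 144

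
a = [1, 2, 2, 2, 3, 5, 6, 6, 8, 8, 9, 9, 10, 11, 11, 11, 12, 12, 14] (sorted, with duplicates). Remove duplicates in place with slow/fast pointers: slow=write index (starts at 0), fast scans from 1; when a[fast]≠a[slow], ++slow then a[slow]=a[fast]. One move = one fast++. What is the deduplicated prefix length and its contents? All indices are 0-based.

slow=0 fast=1: a[fast]=2≠a[slow]=1 write a[1]=2, slow++,fast++
slow=1 fast=2: a[fast]=2=a[slow] dup, fast++
slow=1 fast=3: a[fast]=2=a[slow] dup, fast++
slow=1 fast=4: a[fast]=3≠a[slow]=2 write a[2]=3, slow++,fast++
slow=2 fast=5: a[fast]=5≠a[slow]=3 write a[3]=5, slow++,fast++
slow=3 fast=6: a[fast]=6≠a[slow]=5 write a[4]=6, slow++,fast++
slow=4 fast=7: a[fast]=6=a[slow] dup, fast++
slow=4 fast=8: a[fast]=8≠a[slow]=6 write a[5]=8, slow++,fast++
slow=5 fast=9: a[fast]=8=a[slow] dup, fast++
slow=5 fast=10: a[fast]=9≠a[slow]=8 write a[6]=9, slow++,fast++
slow=6 fast=11: a[fast]=9=a[slow] dup, fast++
slow=6 fast=12: a[fast]=10≠a[slow]=9 write a[7]=10, slow++,fast++
slow=7 fast=13: a[fast]=11≠a[slow]=10 write a[8]=11, slow++,fast++
slow=8 fast=14: a[fast]=11=a[slow] dup, fast++
slow=8 fast=15: a[fast]=11=a[slow] dup, fast++
slow=8 fast=16: a[fast]=12≠a[slow]=11 write a[9]=12, slow++,fast++
slow=9 fast=17: a[fast]=12=a[slow] dup, fast++
slow=9 fast=18: a[fast]=14≠a[slow]=12 write a[10]=14, slow++,fast++

length 11; prefix = [1, 2, 3, 5, 6, 8, 9, 10, 11, 12, 14]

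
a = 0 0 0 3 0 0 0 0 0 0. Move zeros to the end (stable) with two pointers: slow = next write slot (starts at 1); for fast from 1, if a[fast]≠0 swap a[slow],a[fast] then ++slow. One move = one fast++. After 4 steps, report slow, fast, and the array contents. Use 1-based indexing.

slow=2, fast=5, a=[3, 0, 0, 0, 0, 0, 0, 0, 0, 0]

slow=1 fast=1: a[fast]=0, fast++
slow=1 fast=2: a[fast]=0, fast++
slow=1 fast=3: a[fast]=0, fast++
slow=1 fast=4: a[fast]=3≠0 swap→a[1]=3, slow++,fast++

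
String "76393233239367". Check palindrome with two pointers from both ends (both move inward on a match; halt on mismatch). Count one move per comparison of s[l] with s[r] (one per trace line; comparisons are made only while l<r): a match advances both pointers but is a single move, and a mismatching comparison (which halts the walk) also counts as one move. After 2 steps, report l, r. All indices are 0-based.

[0,13] '7'=='7' → l++,r--
[1,12] '6'=='6' → l++,r--

l=2, r=11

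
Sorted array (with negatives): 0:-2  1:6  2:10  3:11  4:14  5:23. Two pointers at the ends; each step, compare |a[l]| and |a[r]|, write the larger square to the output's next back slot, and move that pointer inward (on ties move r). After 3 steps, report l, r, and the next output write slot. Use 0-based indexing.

l=0 r=5: |-2|<=|23| out[5]=529, r--
l=0 r=4: |-2|<=|14| out[4]=196, r--
l=0 r=3: |-2|<=|11| out[3]=121, r--

l=0, r=2, next write slot=2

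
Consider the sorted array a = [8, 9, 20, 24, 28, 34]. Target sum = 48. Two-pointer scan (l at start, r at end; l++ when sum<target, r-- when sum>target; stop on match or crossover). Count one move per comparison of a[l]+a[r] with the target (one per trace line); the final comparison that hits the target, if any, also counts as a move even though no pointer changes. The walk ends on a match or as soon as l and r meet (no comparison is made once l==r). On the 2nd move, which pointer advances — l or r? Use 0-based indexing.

[0,5] 8+34=42 <48 → l++
[1,5] 9+34=43 <48 → l++

l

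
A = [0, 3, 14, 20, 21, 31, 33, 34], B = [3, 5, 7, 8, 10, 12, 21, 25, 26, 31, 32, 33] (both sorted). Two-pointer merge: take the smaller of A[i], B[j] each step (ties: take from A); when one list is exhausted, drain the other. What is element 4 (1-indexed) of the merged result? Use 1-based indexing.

merged[4] = 5

[i=1,j=1] A[i]=0<=B[j]=3 take 0 → i++
[i=2,j=1] A[i]=3<=B[j]=3 take 3 → i++
[i=3,j=1] A[i]=14>B[j]=3 take 3 → j++
[i=3,j=2] A[i]=14>B[j]=5 take 5 → j++
[i=3,j=3] A[i]=14>B[j]=7 take 7 → j++
[i=3,j=4] A[i]=14>B[j]=8 take 8 → j++
[i=3,j=5] A[i]=14>B[j]=10 take 10 → j++
[i=3,j=6] A[i]=14>B[j]=12 take 12 → j++
[i=3,j=7] A[i]=14<=B[j]=21 take 14 → i++
[i=4,j=7] A[i]=20<=B[j]=21 take 20 → i++
[i=5,j=7] A[i]=21<=B[j]=21 take 21 → i++
[i=6,j=7] A[i]=31>B[j]=21 take 21 → j++
[i=6,j=8] A[i]=31>B[j]=25 take 25 → j++
[i=6,j=9] A[i]=31>B[j]=26 take 26 → j++
[i=6,j=10] A[i]=31<=B[j]=31 take 31 → i++
[i=7,j=10] A[i]=33>B[j]=31 take 31 → j++
[i=7,j=11] A[i]=33>B[j]=32 take 32 → j++
[i=7,j=12] A[i]=33<=B[j]=33 take 33 → i++
[i=8,j=12] A[i]=34>B[j]=33 take 33 → j++
[i=8,j=13] B done, take A[i]=34 → i++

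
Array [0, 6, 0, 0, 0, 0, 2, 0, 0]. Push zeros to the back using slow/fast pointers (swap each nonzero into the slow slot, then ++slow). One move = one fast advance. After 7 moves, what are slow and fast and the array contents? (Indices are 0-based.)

slow=0 fast=0: a[fast]=0, fast++
slow=0 fast=1: a[fast]=6≠0 swap→a[0]=6, slow++,fast++
slow=1 fast=2: a[fast]=0, fast++
slow=1 fast=3: a[fast]=0, fast++
slow=1 fast=4: a[fast]=0, fast++
slow=1 fast=5: a[fast]=0, fast++
slow=1 fast=6: a[fast]=2≠0 swap→a[1]=2, slow++,fast++

slow=2, fast=7, a=[6, 2, 0, 0, 0, 0, 0, 0, 0]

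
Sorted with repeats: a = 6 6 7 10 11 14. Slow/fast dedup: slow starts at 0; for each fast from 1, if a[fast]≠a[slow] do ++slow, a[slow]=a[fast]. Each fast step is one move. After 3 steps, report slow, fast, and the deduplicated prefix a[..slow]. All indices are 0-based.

(s=0,f=1) a[fast]=6=a[slow] dup → fast++
(s=0,f=2) a[fast]=7≠a[slow]=6 write a[1]=7 → slow++,fast++
(s=1,f=3) a[fast]=10≠a[slow]=7 write a[2]=10 → slow++,fast++

slow=2, fast=4, prefix=[6, 7, 10]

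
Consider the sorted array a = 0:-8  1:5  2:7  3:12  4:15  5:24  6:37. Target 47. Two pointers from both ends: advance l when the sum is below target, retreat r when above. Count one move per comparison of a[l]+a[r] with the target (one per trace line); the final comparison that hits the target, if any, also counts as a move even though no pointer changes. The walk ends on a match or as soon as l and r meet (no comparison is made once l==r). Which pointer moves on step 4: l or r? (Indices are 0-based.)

l=0 r=6: -8+37=29 <47, l++
l=1 r=6: 5+37=42 <47, l++
l=2 r=6: 7+37=44 <47, l++
l=3 r=6: 12+37=49 >47, r--

r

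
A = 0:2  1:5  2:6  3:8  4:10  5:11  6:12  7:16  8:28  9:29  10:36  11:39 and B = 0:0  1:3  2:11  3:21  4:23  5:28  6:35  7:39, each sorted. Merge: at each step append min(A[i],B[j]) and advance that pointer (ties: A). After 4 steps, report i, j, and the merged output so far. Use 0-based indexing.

[i=0,j=0] A[i]=2>B[j]=0 take 0 → j++
[i=0,j=1] A[i]=2<=B[j]=3 take 2 → i++
[i=1,j=1] A[i]=5>B[j]=3 take 3 → j++
[i=1,j=2] A[i]=5<=B[j]=11 take 5 → i++

i=2, j=2, merged so far=[0, 2, 3, 5]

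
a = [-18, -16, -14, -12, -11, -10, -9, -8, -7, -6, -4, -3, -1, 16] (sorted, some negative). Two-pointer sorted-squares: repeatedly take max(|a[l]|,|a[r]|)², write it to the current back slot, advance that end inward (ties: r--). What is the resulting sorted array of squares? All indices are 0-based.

[0,13] |-18|>|16| out[13]=324 → l++
[1,13] |-16|<=|16| out[12]=256 → r--
[1,12] |-16|>|-1| out[11]=256 → l++
[2,12] |-14|>|-1| out[10]=196 → l++
[3,12] |-12|>|-1| out[9]=144 → l++
[4,12] |-11|>|-1| out[8]=121 → l++
[5,12] |-10|>|-1| out[7]=100 → l++
[6,12] |-9|>|-1| out[6]=81 → l++
[7,12] |-8|>|-1| out[5]=64 → l++
[8,12] |-7|>|-1| out[4]=49 → l++
[9,12] |-6|>|-1| out[3]=36 → l++
[10,12] |-4|>|-1| out[2]=16 → l++
[11,12] |-3|>|-1| out[1]=9 → l++
[12,12] |-1|<=|-1| out[0]=1 → r--

[1, 9, 16, 36, 49, 64, 81, 100, 121, 144, 196, 256, 256, 324]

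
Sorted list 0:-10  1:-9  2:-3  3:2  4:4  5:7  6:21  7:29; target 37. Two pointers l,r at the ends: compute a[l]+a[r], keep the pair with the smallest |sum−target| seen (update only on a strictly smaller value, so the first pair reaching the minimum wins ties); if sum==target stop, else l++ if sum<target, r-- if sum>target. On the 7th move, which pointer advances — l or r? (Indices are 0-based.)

l=0 r=7: -10+29=19 d=18 *, l++
l=1 r=7: -9+29=20 d=17 *, l++
l=2 r=7: -3+29=26 d=11 *, l++
l=3 r=7: 2+29=31 d=6 *, l++
l=4 r=7: 4+29=33 d=4 *, l++
l=5 r=7: 7+29=36 d=1 *, l++
l=6 r=7: 21+29=50 d=13, r--

r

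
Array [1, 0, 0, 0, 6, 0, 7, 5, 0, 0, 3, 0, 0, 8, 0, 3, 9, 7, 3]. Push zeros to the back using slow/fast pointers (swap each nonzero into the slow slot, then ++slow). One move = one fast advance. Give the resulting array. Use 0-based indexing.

[1, 6, 7, 5, 3, 8, 3, 9, 7, 3, 0, 0, 0, 0, 0, 0, 0, 0, 0]

(s=0,f=0) a[fast]=1≠0 swap→a[0]=1 → slow++,fast++
(s=1,f=1) a[fast]=0 → fast++
(s=1,f=2) a[fast]=0 → fast++
(s=1,f=3) a[fast]=0 → fast++
(s=1,f=4) a[fast]=6≠0 swap→a[1]=6 → slow++,fast++
(s=2,f=5) a[fast]=0 → fast++
(s=2,f=6) a[fast]=7≠0 swap→a[2]=7 → slow++,fast++
(s=3,f=7) a[fast]=5≠0 swap→a[3]=5 → slow++,fast++
(s=4,f=8) a[fast]=0 → fast++
(s=4,f=9) a[fast]=0 → fast++
(s=4,f=10) a[fast]=3≠0 swap→a[4]=3 → slow++,fast++
(s=5,f=11) a[fast]=0 → fast++
(s=5,f=12) a[fast]=0 → fast++
(s=5,f=13) a[fast]=8≠0 swap→a[5]=8 → slow++,fast++
(s=6,f=14) a[fast]=0 → fast++
(s=6,f=15) a[fast]=3≠0 swap→a[6]=3 → slow++,fast++
(s=7,f=16) a[fast]=9≠0 swap→a[7]=9 → slow++,fast++
(s=8,f=17) a[fast]=7≠0 swap→a[8]=7 → slow++,fast++
(s=9,f=18) a[fast]=3≠0 swap→a[9]=3 → slow++,fast++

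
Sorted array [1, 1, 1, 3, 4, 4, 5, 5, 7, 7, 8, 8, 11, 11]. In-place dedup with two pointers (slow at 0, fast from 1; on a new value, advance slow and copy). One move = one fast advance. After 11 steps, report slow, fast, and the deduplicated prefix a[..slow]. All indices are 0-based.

slow=5, fast=12, prefix=[1, 3, 4, 5, 7, 8]

(s=0,f=1) a[fast]=1=a[slow] dup → fast++
(s=0,f=2) a[fast]=1=a[slow] dup → fast++
(s=0,f=3) a[fast]=3≠a[slow]=1 write a[1]=3 → slow++,fast++
(s=1,f=4) a[fast]=4≠a[slow]=3 write a[2]=4 → slow++,fast++
(s=2,f=5) a[fast]=4=a[slow] dup → fast++
(s=2,f=6) a[fast]=5≠a[slow]=4 write a[3]=5 → slow++,fast++
(s=3,f=7) a[fast]=5=a[slow] dup → fast++
(s=3,f=8) a[fast]=7≠a[slow]=5 write a[4]=7 → slow++,fast++
(s=4,f=9) a[fast]=7=a[slow] dup → fast++
(s=4,f=10) a[fast]=8≠a[slow]=7 write a[5]=8 → slow++,fast++
(s=5,f=11) a[fast]=8=a[slow] dup → fast++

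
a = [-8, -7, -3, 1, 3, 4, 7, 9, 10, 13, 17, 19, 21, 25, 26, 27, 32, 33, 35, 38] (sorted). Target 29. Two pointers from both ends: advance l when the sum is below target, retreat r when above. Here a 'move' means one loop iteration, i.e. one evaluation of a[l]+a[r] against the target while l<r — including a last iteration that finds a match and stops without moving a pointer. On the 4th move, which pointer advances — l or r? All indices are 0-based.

r

[0,19] -8+38=30 >29 → r--
[0,18] -8+35=27 <29 → l++
[1,18] -7+35=28 <29 → l++
[2,18] -3+35=32 >29 → r--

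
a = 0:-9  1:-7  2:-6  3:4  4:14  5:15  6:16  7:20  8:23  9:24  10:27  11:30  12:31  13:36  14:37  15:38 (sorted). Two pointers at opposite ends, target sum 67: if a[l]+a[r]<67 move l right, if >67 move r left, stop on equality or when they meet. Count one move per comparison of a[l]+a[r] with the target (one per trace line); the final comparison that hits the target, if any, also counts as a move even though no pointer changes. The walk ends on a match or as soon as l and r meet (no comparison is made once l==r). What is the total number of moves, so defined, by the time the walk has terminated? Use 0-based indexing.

[0,15] -9+38=29 <67 → l++
[1,15] -7+38=31 <67 → l++
[2,15] -6+38=32 <67 → l++
[3,15] 4+38=42 <67 → l++
[4,15] 14+38=52 <67 → l++
[5,15] 15+38=53 <67 → l++
[6,15] 16+38=54 <67 → l++
[7,15] 20+38=58 <67 → l++
[8,15] 23+38=61 <67 → l++
[9,15] 24+38=62 <67 → l++
[10,15] 27+38=65 <67 → l++
[11,15] 30+38=68 >67 → r--
[11,14] 30+37=67 → found

13 moves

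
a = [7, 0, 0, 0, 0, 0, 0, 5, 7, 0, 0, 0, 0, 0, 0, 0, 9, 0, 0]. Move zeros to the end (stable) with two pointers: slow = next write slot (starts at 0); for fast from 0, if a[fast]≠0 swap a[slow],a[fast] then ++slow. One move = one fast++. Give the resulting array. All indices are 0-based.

(s=0,f=0) a[fast]=7≠0 swap→a[0]=7 → slow++,fast++
(s=1,f=1) a[fast]=0 → fast++
(s=1,f=2) a[fast]=0 → fast++
(s=1,f=3) a[fast]=0 → fast++
(s=1,f=4) a[fast]=0 → fast++
(s=1,f=5) a[fast]=0 → fast++
(s=1,f=6) a[fast]=0 → fast++
(s=1,f=7) a[fast]=5≠0 swap→a[1]=5 → slow++,fast++
(s=2,f=8) a[fast]=7≠0 swap→a[2]=7 → slow++,fast++
(s=3,f=9) a[fast]=0 → fast++
(s=3,f=10) a[fast]=0 → fast++
(s=3,f=11) a[fast]=0 → fast++
(s=3,f=12) a[fast]=0 → fast++
(s=3,f=13) a[fast]=0 → fast++
(s=3,f=14) a[fast]=0 → fast++
(s=3,f=15) a[fast]=0 → fast++
(s=3,f=16) a[fast]=9≠0 swap→a[3]=9 → slow++,fast++
(s=4,f=17) a[fast]=0 → fast++
(s=4,f=18) a[fast]=0 → fast++

[7, 5, 7, 9, 0, 0, 0, 0, 0, 0, 0, 0, 0, 0, 0, 0, 0, 0, 0]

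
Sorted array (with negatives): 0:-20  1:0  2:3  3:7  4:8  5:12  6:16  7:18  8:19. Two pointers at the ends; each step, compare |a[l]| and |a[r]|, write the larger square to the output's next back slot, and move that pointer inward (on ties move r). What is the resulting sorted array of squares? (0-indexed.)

[0, 9, 49, 64, 144, 256, 324, 361, 400]

l=0 r=8: |-20|>|19| out[8]=400, l++
l=1 r=8: |0|<=|19| out[7]=361, r--
l=1 r=7: |0|<=|18| out[6]=324, r--
l=1 r=6: |0|<=|16| out[5]=256, r--
l=1 r=5: |0|<=|12| out[4]=144, r--
l=1 r=4: |0|<=|8| out[3]=64, r--
l=1 r=3: |0|<=|7| out[2]=49, r--
l=1 r=2: |0|<=|3| out[1]=9, r--
l=1 r=1: |0|<=|0| out[0]=0, r--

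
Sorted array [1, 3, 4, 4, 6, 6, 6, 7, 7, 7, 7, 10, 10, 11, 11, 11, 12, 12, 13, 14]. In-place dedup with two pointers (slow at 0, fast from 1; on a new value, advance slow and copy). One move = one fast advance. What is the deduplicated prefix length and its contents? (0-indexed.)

slow=0 fast=1: a[fast]=3≠a[slow]=1 write a[1]=3, slow++,fast++
slow=1 fast=2: a[fast]=4≠a[slow]=3 write a[2]=4, slow++,fast++
slow=2 fast=3: a[fast]=4=a[slow] dup, fast++
slow=2 fast=4: a[fast]=6≠a[slow]=4 write a[3]=6, slow++,fast++
slow=3 fast=5: a[fast]=6=a[slow] dup, fast++
slow=3 fast=6: a[fast]=6=a[slow] dup, fast++
slow=3 fast=7: a[fast]=7≠a[slow]=6 write a[4]=7, slow++,fast++
slow=4 fast=8: a[fast]=7=a[slow] dup, fast++
slow=4 fast=9: a[fast]=7=a[slow] dup, fast++
slow=4 fast=10: a[fast]=7=a[slow] dup, fast++
slow=4 fast=11: a[fast]=10≠a[slow]=7 write a[5]=10, slow++,fast++
slow=5 fast=12: a[fast]=10=a[slow] dup, fast++
slow=5 fast=13: a[fast]=11≠a[slow]=10 write a[6]=11, slow++,fast++
slow=6 fast=14: a[fast]=11=a[slow] dup, fast++
slow=6 fast=15: a[fast]=11=a[slow] dup, fast++
slow=6 fast=16: a[fast]=12≠a[slow]=11 write a[7]=12, slow++,fast++
slow=7 fast=17: a[fast]=12=a[slow] dup, fast++
slow=7 fast=18: a[fast]=13≠a[slow]=12 write a[8]=13, slow++,fast++
slow=8 fast=19: a[fast]=14≠a[slow]=13 write a[9]=14, slow++,fast++

length 10; prefix = [1, 3, 4, 6, 7, 10, 11, 12, 13, 14]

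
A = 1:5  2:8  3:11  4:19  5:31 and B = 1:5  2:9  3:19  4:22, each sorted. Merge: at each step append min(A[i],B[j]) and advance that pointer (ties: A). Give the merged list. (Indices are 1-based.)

[5, 5, 8, 9, 11, 19, 19, 22, 31]

[i=1,j=1] A[i]=5<=B[j]=5 take 5 → i++
[i=2,j=1] A[i]=8>B[j]=5 take 5 → j++
[i=2,j=2] A[i]=8<=B[j]=9 take 8 → i++
[i=3,j=2] A[i]=11>B[j]=9 take 9 → j++
[i=3,j=3] A[i]=11<=B[j]=19 take 11 → i++
[i=4,j=3] A[i]=19<=B[j]=19 take 19 → i++
[i=5,j=3] A[i]=31>B[j]=19 take 19 → j++
[i=5,j=4] A[i]=31>B[j]=22 take 22 → j++
[i=5,j=5] B done, take A[i]=31 → i++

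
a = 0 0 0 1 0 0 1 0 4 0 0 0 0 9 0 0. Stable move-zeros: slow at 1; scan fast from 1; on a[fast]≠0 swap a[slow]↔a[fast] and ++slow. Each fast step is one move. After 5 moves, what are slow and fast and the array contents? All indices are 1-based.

(s=1,f=1) a[fast]=0 → fast++
(s=1,f=2) a[fast]=0 → fast++
(s=1,f=3) a[fast]=0 → fast++
(s=1,f=4) a[fast]=1≠0 swap→a[1]=1 → slow++,fast++
(s=2,f=5) a[fast]=0 → fast++

slow=2, fast=6, a=[1, 0, 0, 0, 0, 0, 1, 0, 4, 0, 0, 0, 0, 9, 0, 0]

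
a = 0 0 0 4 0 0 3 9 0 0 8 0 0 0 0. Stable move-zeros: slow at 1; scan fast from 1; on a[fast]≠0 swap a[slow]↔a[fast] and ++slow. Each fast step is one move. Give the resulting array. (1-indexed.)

(s=1,f=1) a[fast]=0 → fast++
(s=1,f=2) a[fast]=0 → fast++
(s=1,f=3) a[fast]=0 → fast++
(s=1,f=4) a[fast]=4≠0 swap→a[1]=4 → slow++,fast++
(s=2,f=5) a[fast]=0 → fast++
(s=2,f=6) a[fast]=0 → fast++
(s=2,f=7) a[fast]=3≠0 swap→a[2]=3 → slow++,fast++
(s=3,f=8) a[fast]=9≠0 swap→a[3]=9 → slow++,fast++
(s=4,f=9) a[fast]=0 → fast++
(s=4,f=10) a[fast]=0 → fast++
(s=4,f=11) a[fast]=8≠0 swap→a[4]=8 → slow++,fast++
(s=5,f=12) a[fast]=0 → fast++
(s=5,f=13) a[fast]=0 → fast++
(s=5,f=14) a[fast]=0 → fast++
(s=5,f=15) a[fast]=0 → fast++

[4, 3, 9, 8, 0, 0, 0, 0, 0, 0, 0, 0, 0, 0, 0]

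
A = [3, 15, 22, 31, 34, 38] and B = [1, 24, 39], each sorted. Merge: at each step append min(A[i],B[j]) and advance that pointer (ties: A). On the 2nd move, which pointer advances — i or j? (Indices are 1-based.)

i=1 j=1: A[i]=3>B[j]=1 take 1, j++
i=1 j=2: A[i]=3<=B[j]=24 take 3, i++

i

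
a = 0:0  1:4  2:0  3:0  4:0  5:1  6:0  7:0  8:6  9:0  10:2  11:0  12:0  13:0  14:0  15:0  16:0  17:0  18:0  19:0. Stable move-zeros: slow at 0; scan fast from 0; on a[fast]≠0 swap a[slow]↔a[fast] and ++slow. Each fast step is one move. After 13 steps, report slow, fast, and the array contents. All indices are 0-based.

(s=0,f=0) a[fast]=0 → fast++
(s=0,f=1) a[fast]=4≠0 swap→a[0]=4 → slow++,fast++
(s=1,f=2) a[fast]=0 → fast++
(s=1,f=3) a[fast]=0 → fast++
(s=1,f=4) a[fast]=0 → fast++
(s=1,f=5) a[fast]=1≠0 swap→a[1]=1 → slow++,fast++
(s=2,f=6) a[fast]=0 → fast++
(s=2,f=7) a[fast]=0 → fast++
(s=2,f=8) a[fast]=6≠0 swap→a[2]=6 → slow++,fast++
(s=3,f=9) a[fast]=0 → fast++
(s=3,f=10) a[fast]=2≠0 swap→a[3]=2 → slow++,fast++
(s=4,f=11) a[fast]=0 → fast++
(s=4,f=12) a[fast]=0 → fast++

slow=4, fast=13, a=[4, 1, 6, 2, 0, 0, 0, 0, 0, 0, 0, 0, 0, 0, 0, 0, 0, 0, 0, 0]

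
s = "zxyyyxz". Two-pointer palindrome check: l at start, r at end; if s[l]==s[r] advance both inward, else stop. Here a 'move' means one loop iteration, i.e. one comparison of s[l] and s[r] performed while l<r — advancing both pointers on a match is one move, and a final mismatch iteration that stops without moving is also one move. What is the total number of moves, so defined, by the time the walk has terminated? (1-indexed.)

3 moves

l=1 r=7: 'z'=='z', l++,r--
l=2 r=6: 'x'=='x', l++,r--
l=3 r=5: 'y'=='y', l++,r--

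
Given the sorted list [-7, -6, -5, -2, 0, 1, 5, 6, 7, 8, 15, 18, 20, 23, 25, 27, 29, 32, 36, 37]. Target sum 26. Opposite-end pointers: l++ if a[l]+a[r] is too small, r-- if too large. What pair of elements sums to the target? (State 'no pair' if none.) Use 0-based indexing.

l=0 r=19: -7+37=30 >26, r--
l=0 r=18: -7+36=29 >26, r--
l=0 r=17: -7+32=25 <26, l++
l=1 r=17: -6+32=26, found

(-6, 32)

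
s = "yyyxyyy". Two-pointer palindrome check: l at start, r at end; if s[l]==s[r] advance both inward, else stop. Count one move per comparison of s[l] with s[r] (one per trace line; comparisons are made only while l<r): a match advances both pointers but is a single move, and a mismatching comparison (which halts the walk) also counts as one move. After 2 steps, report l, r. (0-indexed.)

l=2, r=4

l=0 r=6: 'y'=='y', l++,r--
l=1 r=5: 'y'=='y', l++,r--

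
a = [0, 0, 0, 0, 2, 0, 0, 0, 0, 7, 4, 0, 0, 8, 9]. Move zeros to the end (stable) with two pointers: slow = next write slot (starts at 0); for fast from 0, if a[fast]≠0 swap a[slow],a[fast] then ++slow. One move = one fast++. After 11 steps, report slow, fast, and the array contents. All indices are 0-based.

(s=0,f=0) a[fast]=0 → fast++
(s=0,f=1) a[fast]=0 → fast++
(s=0,f=2) a[fast]=0 → fast++
(s=0,f=3) a[fast]=0 → fast++
(s=0,f=4) a[fast]=2≠0 swap→a[0]=2 → slow++,fast++
(s=1,f=5) a[fast]=0 → fast++
(s=1,f=6) a[fast]=0 → fast++
(s=1,f=7) a[fast]=0 → fast++
(s=1,f=8) a[fast]=0 → fast++
(s=1,f=9) a[fast]=7≠0 swap→a[1]=7 → slow++,fast++
(s=2,f=10) a[fast]=4≠0 swap→a[2]=4 → slow++,fast++

slow=3, fast=11, a=[2, 7, 4, 0, 0, 0, 0, 0, 0, 0, 0, 0, 0, 8, 9]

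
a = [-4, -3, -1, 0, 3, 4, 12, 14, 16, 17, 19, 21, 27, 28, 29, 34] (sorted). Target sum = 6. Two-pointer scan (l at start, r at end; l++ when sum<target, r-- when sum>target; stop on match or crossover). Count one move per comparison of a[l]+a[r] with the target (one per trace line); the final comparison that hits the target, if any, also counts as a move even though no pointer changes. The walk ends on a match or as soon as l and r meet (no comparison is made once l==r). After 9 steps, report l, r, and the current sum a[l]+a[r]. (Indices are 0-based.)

l=0, r=6, sum=8

l=0 r=15: -4+34=30 >6, r--
l=0 r=14: -4+29=25 >6, r--
l=0 r=13: -4+28=24 >6, r--
l=0 r=12: -4+27=23 >6, r--
l=0 r=11: -4+21=17 >6, r--
l=0 r=10: -4+19=15 >6, r--
l=0 r=9: -4+17=13 >6, r--
l=0 r=8: -4+16=12 >6, r--
l=0 r=7: -4+14=10 >6, r--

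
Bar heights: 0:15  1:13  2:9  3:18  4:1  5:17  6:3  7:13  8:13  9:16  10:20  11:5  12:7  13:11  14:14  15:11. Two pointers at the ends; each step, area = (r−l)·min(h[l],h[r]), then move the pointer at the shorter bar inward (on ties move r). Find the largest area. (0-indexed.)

l=0 r=15: min(15,11)*15=165 best=165 *, r--
l=0 r=14: min(15,14)*14=196 best=196 *, r--
l=0 r=13: min(15,11)*13=143 best=196, r--
l=0 r=12: min(15,7)*12=84 best=196, r--
l=0 r=11: min(15,5)*11=55 best=196, r--
l=0 r=10: min(15,20)*10=150 best=196, l++
l=1 r=10: min(13,20)*9=117 best=196, l++
l=2 r=10: min(9,20)*8=72 best=196, l++
l=3 r=10: min(18,20)*7=126 best=196, l++
l=4 r=10: min(1,20)*6=6 best=196, l++
l=5 r=10: min(17,20)*5=85 best=196, l++
l=6 r=10: min(3,20)*4=12 best=196, l++
l=7 r=10: min(13,20)*3=39 best=196, l++
l=8 r=10: min(13,20)*2=26 best=196, l++
l=9 r=10: min(16,20)*1=16 best=196, l++

max area = 196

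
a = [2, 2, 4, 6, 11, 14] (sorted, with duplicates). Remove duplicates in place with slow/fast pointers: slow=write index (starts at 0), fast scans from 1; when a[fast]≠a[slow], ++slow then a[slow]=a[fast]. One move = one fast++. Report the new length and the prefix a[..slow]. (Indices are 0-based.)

(s=0,f=1) a[fast]=2=a[slow] dup → fast++
(s=0,f=2) a[fast]=4≠a[slow]=2 write a[1]=4 → slow++,fast++
(s=1,f=3) a[fast]=6≠a[slow]=4 write a[2]=6 → slow++,fast++
(s=2,f=4) a[fast]=11≠a[slow]=6 write a[3]=11 → slow++,fast++
(s=3,f=5) a[fast]=14≠a[slow]=11 write a[4]=14 → slow++,fast++

length 5; prefix = [2, 4, 6, 11, 14]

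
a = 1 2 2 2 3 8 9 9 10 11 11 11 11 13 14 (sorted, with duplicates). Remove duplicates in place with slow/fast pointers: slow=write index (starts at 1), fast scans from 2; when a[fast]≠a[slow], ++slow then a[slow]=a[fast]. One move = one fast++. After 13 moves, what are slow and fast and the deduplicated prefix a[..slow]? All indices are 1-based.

slow=8, fast=15, prefix=[1, 2, 3, 8, 9, 10, 11, 13]

(s=1,f=2) a[fast]=2≠a[slow]=1 write a[2]=2 → slow++,fast++
(s=2,f=3) a[fast]=2=a[slow] dup → fast++
(s=2,f=4) a[fast]=2=a[slow] dup → fast++
(s=2,f=5) a[fast]=3≠a[slow]=2 write a[3]=3 → slow++,fast++
(s=3,f=6) a[fast]=8≠a[slow]=3 write a[4]=8 → slow++,fast++
(s=4,f=7) a[fast]=9≠a[slow]=8 write a[5]=9 → slow++,fast++
(s=5,f=8) a[fast]=9=a[slow] dup → fast++
(s=5,f=9) a[fast]=10≠a[slow]=9 write a[6]=10 → slow++,fast++
(s=6,f=10) a[fast]=11≠a[slow]=10 write a[7]=11 → slow++,fast++
(s=7,f=11) a[fast]=11=a[slow] dup → fast++
(s=7,f=12) a[fast]=11=a[slow] dup → fast++
(s=7,f=13) a[fast]=11=a[slow] dup → fast++
(s=7,f=14) a[fast]=13≠a[slow]=11 write a[8]=13 → slow++,fast++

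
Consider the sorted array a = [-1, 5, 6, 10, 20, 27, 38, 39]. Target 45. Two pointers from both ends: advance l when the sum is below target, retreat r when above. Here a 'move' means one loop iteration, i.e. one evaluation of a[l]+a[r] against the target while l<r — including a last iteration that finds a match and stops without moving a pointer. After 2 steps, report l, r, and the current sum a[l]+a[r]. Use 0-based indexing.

l=0 r=7: -1+39=38 <45, l++
l=1 r=7: 5+39=44 <45, l++

l=2, r=7, sum=45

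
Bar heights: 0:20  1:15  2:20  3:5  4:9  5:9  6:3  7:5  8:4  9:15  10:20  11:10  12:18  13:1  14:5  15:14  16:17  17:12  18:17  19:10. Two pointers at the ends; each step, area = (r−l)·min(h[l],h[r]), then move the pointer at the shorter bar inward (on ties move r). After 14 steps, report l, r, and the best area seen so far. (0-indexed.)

l=0, r=5, best area=306

l=0 r=19: min(20,10)*19=190 best=190 *, r--
l=0 r=18: min(20,17)*18=306 best=306 *, r--
l=0 r=17: min(20,12)*17=204 best=306, r--
l=0 r=16: min(20,17)*16=272 best=306, r--
l=0 r=15: min(20,14)*15=210 best=306, r--
l=0 r=14: min(20,5)*14=70 best=306, r--
l=0 r=13: min(20,1)*13=13 best=306, r--
l=0 r=12: min(20,18)*12=216 best=306, r--
l=0 r=11: min(20,10)*11=110 best=306, r--
l=0 r=10: min(20,20)*10=200 best=306, r--
l=0 r=9: min(20,15)*9=135 best=306, r--
l=0 r=8: min(20,4)*8=32 best=306, r--
l=0 r=7: min(20,5)*7=35 best=306, r--
l=0 r=6: min(20,3)*6=18 best=306, r--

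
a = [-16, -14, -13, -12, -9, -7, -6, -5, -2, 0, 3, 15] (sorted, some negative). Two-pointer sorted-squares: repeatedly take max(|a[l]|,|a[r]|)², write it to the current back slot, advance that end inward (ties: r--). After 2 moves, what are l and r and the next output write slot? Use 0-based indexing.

[0,11] |-16|>|15| out[11]=256 → l++
[1,11] |-14|<=|15| out[10]=225 → r--

l=1, r=10, next write slot=9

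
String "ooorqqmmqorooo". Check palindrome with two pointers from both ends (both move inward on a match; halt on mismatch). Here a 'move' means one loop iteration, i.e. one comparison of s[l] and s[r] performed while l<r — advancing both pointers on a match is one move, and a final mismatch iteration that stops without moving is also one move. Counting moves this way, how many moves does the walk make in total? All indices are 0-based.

l=0 r=13: 'o'=='o', l++,r--
l=1 r=12: 'o'=='o', l++,r--
l=2 r=11: 'o'=='o', l++,r--
l=3 r=10: 'r'=='r', l++,r--
l=4 r=9: 'q'!='o', stop

5 moves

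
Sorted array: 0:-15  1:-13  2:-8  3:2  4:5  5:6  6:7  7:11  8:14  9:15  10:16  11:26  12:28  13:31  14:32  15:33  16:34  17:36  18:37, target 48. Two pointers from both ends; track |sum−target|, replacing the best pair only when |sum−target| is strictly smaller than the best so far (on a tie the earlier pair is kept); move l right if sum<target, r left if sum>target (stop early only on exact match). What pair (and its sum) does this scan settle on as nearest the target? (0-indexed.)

pair (11, 37) with sum 48 (|Δ|=0)

[0,18] -15+37=22 d=26 * → l++
[1,18] -13+37=24 d=24 * → l++
[2,18] -8+37=29 d=19 * → l++
[3,18] 2+37=39 d=9 * → l++
[4,18] 5+37=42 d=6 * → l++
[5,18] 6+37=43 d=5 * → l++
[6,18] 7+37=44 d=4 * → l++
[7,18] 11+37=48 d=0 * → stop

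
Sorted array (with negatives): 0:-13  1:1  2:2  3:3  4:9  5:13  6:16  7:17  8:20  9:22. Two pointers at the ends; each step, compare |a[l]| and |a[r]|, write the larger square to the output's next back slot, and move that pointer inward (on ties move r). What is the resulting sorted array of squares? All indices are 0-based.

[1, 4, 9, 81, 169, 169, 256, 289, 400, 484]

[0,9] |-13|<=|22| out[9]=484 → r--
[0,8] |-13|<=|20| out[8]=400 → r--
[0,7] |-13|<=|17| out[7]=289 → r--
[0,6] |-13|<=|16| out[6]=256 → r--
[0,5] |-13|<=|13| out[5]=169 → r--
[0,4] |-13|>|9| out[4]=169 → l++
[1,4] |1|<=|9| out[3]=81 → r--
[1,3] |1|<=|3| out[2]=9 → r--
[1,2] |1|<=|2| out[1]=4 → r--
[1,1] |1|<=|1| out[0]=1 → r--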